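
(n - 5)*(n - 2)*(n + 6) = n^3 - n^2 - 32*n + 60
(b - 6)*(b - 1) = b^2 - 7*b + 6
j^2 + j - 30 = (j - 5)*(j + 6)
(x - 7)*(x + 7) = x^2 - 49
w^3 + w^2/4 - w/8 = w*(w - 1/4)*(w + 1/2)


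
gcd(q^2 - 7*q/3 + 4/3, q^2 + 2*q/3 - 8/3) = q - 4/3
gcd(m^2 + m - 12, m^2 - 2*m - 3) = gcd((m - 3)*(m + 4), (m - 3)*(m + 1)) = m - 3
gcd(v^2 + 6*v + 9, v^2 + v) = 1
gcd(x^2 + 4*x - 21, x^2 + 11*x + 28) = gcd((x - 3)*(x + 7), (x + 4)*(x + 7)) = x + 7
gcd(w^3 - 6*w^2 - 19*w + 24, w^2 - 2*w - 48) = w - 8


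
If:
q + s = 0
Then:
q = -s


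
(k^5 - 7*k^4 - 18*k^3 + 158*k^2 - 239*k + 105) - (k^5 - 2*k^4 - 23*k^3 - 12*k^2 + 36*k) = -5*k^4 + 5*k^3 + 170*k^2 - 275*k + 105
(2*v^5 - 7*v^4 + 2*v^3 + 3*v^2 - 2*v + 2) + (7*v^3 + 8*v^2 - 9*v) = 2*v^5 - 7*v^4 + 9*v^3 + 11*v^2 - 11*v + 2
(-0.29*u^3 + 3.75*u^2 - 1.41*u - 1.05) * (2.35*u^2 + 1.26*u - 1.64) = -0.6815*u^5 + 8.4471*u^4 + 1.8871*u^3 - 10.3941*u^2 + 0.9894*u + 1.722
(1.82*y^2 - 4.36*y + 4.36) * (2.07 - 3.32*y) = -6.0424*y^3 + 18.2426*y^2 - 23.5004*y + 9.0252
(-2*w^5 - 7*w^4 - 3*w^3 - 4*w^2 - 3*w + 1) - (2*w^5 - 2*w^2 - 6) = -4*w^5 - 7*w^4 - 3*w^3 - 2*w^2 - 3*w + 7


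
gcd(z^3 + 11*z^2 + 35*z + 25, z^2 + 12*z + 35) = z + 5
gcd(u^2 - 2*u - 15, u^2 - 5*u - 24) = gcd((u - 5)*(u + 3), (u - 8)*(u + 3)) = u + 3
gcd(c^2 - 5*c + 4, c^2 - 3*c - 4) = c - 4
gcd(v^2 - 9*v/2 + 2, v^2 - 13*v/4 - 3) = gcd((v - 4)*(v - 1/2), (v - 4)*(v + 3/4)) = v - 4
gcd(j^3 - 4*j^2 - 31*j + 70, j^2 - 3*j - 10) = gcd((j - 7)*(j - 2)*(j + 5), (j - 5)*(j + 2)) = 1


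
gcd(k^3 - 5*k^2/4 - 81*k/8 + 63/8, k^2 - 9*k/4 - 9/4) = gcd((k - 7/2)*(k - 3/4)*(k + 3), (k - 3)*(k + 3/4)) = 1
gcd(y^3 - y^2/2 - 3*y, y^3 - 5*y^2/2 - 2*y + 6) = y^2 - y/2 - 3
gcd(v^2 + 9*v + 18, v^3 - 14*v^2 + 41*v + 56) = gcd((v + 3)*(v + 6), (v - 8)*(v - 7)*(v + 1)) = 1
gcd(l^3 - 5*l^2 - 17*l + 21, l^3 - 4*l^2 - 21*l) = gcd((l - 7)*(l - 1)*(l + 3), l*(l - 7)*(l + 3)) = l^2 - 4*l - 21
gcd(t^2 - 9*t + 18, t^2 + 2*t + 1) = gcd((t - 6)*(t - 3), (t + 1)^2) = 1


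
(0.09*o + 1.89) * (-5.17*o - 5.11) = -0.4653*o^2 - 10.2312*o - 9.6579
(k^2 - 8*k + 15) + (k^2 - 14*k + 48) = 2*k^2 - 22*k + 63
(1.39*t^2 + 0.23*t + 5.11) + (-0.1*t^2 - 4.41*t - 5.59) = 1.29*t^2 - 4.18*t - 0.48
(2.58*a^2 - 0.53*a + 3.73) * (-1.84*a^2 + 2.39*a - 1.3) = -4.7472*a^4 + 7.1414*a^3 - 11.4839*a^2 + 9.6037*a - 4.849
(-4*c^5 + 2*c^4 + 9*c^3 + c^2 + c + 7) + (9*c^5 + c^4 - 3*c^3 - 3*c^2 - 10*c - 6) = 5*c^5 + 3*c^4 + 6*c^3 - 2*c^2 - 9*c + 1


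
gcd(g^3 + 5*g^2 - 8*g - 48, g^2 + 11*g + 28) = g + 4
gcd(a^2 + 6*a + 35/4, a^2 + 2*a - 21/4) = a + 7/2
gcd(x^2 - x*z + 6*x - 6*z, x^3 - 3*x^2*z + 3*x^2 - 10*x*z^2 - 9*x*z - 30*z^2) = 1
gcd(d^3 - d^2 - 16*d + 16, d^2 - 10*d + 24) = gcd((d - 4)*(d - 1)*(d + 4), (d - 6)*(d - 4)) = d - 4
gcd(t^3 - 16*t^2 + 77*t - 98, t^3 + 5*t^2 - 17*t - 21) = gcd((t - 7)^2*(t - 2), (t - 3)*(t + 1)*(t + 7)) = 1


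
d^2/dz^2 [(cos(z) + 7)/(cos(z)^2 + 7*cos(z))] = (sin(z)^2 + 1)/cos(z)^3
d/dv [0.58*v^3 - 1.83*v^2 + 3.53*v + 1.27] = 1.74*v^2 - 3.66*v + 3.53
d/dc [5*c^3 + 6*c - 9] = 15*c^2 + 6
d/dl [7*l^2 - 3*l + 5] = 14*l - 3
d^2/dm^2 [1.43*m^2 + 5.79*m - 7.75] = 2.86000000000000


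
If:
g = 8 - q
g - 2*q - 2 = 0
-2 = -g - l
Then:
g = 6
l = -4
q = 2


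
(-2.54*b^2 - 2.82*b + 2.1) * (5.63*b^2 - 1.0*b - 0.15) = -14.3002*b^4 - 13.3366*b^3 + 15.024*b^2 - 1.677*b - 0.315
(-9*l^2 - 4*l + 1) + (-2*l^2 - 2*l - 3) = -11*l^2 - 6*l - 2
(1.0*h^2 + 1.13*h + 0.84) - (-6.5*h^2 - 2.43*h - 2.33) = 7.5*h^2 + 3.56*h + 3.17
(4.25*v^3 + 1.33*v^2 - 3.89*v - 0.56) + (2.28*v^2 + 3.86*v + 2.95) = 4.25*v^3 + 3.61*v^2 - 0.0300000000000002*v + 2.39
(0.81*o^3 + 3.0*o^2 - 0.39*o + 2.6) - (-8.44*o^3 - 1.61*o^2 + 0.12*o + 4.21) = 9.25*o^3 + 4.61*o^2 - 0.51*o - 1.61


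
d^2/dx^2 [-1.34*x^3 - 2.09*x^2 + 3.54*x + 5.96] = -8.04*x - 4.18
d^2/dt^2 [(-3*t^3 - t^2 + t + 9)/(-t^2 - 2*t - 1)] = 12*(t - 4)/(t^4 + 4*t^3 + 6*t^2 + 4*t + 1)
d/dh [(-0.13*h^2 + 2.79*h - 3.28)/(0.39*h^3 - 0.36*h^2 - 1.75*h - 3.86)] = (0.0507*h^4 - 2.1762*h^3 + 5.0695*h^2 - 1.358*h - 16.5094)/(0.1521*h^6 - 0.2808*h^5 - 1.2354*h^4 - 1.7508*h^3 + 5.8417*h^2 + 13.51*h + 14.8996)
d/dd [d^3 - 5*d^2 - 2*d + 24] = 3*d^2 - 10*d - 2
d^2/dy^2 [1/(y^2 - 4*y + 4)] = 6/(y^4 - 8*y^3 + 24*y^2 - 32*y + 16)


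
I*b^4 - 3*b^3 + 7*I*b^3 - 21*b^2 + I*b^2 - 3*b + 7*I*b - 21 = (b + 7)*(b + I)*(b + 3*I)*(I*b + 1)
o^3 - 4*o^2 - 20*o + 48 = (o - 6)*(o - 2)*(o + 4)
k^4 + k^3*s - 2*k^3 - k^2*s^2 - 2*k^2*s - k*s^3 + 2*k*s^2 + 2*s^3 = (k - 2)*(k - s)*(k + s)^2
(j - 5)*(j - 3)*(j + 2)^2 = j^4 - 4*j^3 - 13*j^2 + 28*j + 60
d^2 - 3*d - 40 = (d - 8)*(d + 5)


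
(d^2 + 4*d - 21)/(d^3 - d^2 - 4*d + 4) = (d^2 + 4*d - 21)/(d^3 - d^2 - 4*d + 4)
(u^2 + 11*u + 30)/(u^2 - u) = (u^2 + 11*u + 30)/(u*(u - 1))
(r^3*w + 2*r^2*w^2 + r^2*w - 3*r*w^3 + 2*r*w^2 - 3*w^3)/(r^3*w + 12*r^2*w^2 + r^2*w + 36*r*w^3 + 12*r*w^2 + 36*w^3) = (r^2 + 2*r*w - 3*w^2)/(r^2 + 12*r*w + 36*w^2)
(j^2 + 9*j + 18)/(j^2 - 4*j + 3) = (j^2 + 9*j + 18)/(j^2 - 4*j + 3)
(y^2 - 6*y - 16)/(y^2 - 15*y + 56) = (y + 2)/(y - 7)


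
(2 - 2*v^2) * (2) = 4 - 4*v^2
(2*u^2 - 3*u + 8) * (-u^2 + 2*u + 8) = -2*u^4 + 7*u^3 + 2*u^2 - 8*u + 64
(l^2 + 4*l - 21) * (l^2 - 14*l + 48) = l^4 - 10*l^3 - 29*l^2 + 486*l - 1008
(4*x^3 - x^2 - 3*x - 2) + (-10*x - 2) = 4*x^3 - x^2 - 13*x - 4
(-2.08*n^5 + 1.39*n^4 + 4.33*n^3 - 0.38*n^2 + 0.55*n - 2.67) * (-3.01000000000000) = 6.2608*n^5 - 4.1839*n^4 - 13.0333*n^3 + 1.1438*n^2 - 1.6555*n + 8.0367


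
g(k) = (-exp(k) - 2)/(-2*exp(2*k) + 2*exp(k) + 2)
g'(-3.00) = 0.02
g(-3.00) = -0.98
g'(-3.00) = 0.02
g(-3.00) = -0.98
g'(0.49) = -6473.86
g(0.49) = 56.51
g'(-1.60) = 0.01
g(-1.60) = -0.95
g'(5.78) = -0.00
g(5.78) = 0.00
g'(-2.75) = 0.02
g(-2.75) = -0.97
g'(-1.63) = 0.01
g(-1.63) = -0.95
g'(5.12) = -0.00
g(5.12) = 0.00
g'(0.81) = -4.50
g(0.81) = 1.18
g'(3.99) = -0.01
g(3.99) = 0.01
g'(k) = (-exp(k) - 2)*(4*exp(2*k) - 2*exp(k))/(-2*exp(2*k) + 2*exp(k) + 2)^2 - exp(k)/(-2*exp(2*k) + 2*exp(k) + 2) = (-(exp(k) + 2)*(2*exp(k) - 1) + exp(2*k) - exp(k) - 1)*exp(k)/(2*(-exp(2*k) + exp(k) + 1)^2)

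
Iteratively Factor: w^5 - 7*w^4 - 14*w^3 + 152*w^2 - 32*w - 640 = (w + 4)*(w^4 - 11*w^3 + 30*w^2 + 32*w - 160) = (w + 2)*(w + 4)*(w^3 - 13*w^2 + 56*w - 80) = (w - 4)*(w + 2)*(w + 4)*(w^2 - 9*w + 20) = (w - 4)^2*(w + 2)*(w + 4)*(w - 5)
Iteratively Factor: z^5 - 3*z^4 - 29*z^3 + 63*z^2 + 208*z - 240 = (z + 4)*(z^4 - 7*z^3 - z^2 + 67*z - 60) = (z - 1)*(z + 4)*(z^3 - 6*z^2 - 7*z + 60) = (z - 5)*(z - 1)*(z + 4)*(z^2 - z - 12) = (z - 5)*(z - 4)*(z - 1)*(z + 4)*(z + 3)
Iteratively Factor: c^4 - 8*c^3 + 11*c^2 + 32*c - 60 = (c - 3)*(c^3 - 5*c^2 - 4*c + 20) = (c - 3)*(c - 2)*(c^2 - 3*c - 10) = (c - 5)*(c - 3)*(c - 2)*(c + 2)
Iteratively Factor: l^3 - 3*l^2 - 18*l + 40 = (l - 5)*(l^2 + 2*l - 8) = (l - 5)*(l - 2)*(l + 4)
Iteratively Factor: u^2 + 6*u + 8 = (u + 2)*(u + 4)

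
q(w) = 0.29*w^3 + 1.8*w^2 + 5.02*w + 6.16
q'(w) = 0.87*w^2 + 3.6*w + 5.02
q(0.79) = 11.39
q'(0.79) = 8.41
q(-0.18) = 5.31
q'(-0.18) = 4.40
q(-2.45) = 0.40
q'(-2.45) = 1.42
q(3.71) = 64.37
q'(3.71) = 30.35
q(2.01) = 25.88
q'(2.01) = 15.77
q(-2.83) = -0.20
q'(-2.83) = 1.80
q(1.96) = 25.10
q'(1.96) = 15.42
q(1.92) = 24.49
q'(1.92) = 15.14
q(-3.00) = -0.53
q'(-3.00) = 2.05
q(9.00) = 408.55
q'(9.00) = 107.89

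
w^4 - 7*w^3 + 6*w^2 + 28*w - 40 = (w - 5)*(w - 2)^2*(w + 2)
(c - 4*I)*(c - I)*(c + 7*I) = c^3 + 2*I*c^2 + 31*c - 28*I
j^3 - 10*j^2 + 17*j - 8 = (j - 8)*(j - 1)^2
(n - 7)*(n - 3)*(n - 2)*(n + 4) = n^4 - 8*n^3 - 7*n^2 + 122*n - 168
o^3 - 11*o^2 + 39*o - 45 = (o - 5)*(o - 3)^2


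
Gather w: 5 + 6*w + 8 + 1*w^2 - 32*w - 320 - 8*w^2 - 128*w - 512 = -7*w^2 - 154*w - 819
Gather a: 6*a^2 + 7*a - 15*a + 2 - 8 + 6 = 6*a^2 - 8*a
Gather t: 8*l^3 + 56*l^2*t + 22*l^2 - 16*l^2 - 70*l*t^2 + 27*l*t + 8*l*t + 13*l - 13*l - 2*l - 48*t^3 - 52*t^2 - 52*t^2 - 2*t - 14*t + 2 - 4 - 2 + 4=8*l^3 + 6*l^2 - 2*l - 48*t^3 + t^2*(-70*l - 104) + t*(56*l^2 + 35*l - 16)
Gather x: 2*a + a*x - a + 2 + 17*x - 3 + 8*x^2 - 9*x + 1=a + 8*x^2 + x*(a + 8)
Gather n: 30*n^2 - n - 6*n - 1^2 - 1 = 30*n^2 - 7*n - 2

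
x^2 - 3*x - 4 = (x - 4)*(x + 1)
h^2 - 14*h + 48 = (h - 8)*(h - 6)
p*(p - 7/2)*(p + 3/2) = p^3 - 2*p^2 - 21*p/4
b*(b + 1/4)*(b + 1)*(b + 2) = b^4 + 13*b^3/4 + 11*b^2/4 + b/2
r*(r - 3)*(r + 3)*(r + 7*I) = r^4 + 7*I*r^3 - 9*r^2 - 63*I*r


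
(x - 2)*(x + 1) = x^2 - x - 2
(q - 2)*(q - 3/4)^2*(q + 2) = q^4 - 3*q^3/2 - 55*q^2/16 + 6*q - 9/4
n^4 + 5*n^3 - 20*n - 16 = (n - 2)*(n + 1)*(n + 2)*(n + 4)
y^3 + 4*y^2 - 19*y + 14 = (y - 2)*(y - 1)*(y + 7)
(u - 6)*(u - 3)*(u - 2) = u^3 - 11*u^2 + 36*u - 36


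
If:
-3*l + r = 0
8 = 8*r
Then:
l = 1/3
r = 1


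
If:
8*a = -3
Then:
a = -3/8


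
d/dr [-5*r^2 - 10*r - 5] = -10*r - 10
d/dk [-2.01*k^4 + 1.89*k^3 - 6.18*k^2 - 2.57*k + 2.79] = -8.04*k^3 + 5.67*k^2 - 12.36*k - 2.57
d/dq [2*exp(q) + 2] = 2*exp(q)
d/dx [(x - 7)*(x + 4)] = 2*x - 3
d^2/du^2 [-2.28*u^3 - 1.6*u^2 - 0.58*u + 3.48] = -13.68*u - 3.2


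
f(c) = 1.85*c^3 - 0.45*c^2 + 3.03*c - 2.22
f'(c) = 5.55*c^2 - 0.9*c + 3.03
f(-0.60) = -4.60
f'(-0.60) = 5.57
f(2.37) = 27.06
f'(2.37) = 32.07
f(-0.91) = -6.74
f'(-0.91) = 8.44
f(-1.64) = -16.56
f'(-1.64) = 19.43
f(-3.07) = -69.29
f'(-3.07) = 58.10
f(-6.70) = -599.13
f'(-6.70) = 258.20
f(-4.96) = -254.06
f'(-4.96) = 144.03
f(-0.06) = -2.40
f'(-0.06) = 3.10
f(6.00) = 399.36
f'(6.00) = 197.43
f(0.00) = -2.22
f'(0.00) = 3.03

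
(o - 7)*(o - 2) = o^2 - 9*o + 14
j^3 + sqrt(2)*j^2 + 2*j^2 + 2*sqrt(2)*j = j*(j + 2)*(j + sqrt(2))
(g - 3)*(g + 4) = g^2 + g - 12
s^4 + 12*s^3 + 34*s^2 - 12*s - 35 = (s - 1)*(s + 1)*(s + 5)*(s + 7)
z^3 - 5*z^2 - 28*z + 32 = (z - 8)*(z - 1)*(z + 4)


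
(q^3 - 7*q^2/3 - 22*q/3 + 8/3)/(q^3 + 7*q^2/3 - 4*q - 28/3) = (3*q^2 - 13*q + 4)/(3*q^2 + q - 14)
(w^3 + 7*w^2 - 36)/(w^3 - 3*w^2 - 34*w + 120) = (w^2 + w - 6)/(w^2 - 9*w + 20)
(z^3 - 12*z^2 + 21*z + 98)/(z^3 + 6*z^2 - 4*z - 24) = (z^2 - 14*z + 49)/(z^2 + 4*z - 12)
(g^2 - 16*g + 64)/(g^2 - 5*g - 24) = (g - 8)/(g + 3)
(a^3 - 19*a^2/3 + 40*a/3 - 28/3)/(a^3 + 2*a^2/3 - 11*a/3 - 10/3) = (3*a^2 - 13*a + 14)/(3*a^2 + 8*a + 5)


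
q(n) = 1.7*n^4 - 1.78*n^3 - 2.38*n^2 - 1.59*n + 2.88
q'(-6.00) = -1634.07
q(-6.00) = 2514.42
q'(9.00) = 4480.23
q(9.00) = 9651.87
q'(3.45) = 197.66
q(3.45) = 136.81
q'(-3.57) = -362.05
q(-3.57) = 335.35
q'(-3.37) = -306.45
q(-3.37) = 268.60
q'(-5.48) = -1254.92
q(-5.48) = 1766.15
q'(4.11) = 360.74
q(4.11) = 317.65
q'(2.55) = 64.30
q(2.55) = 25.71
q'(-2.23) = -92.94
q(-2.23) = 56.37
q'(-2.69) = -159.79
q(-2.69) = 113.60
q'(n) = 6.8*n^3 - 5.34*n^2 - 4.76*n - 1.59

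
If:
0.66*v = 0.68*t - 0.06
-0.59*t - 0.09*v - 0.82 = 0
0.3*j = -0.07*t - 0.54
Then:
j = -1.52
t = -1.19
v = -1.32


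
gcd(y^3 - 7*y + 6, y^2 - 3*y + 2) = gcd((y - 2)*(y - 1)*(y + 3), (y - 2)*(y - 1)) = y^2 - 3*y + 2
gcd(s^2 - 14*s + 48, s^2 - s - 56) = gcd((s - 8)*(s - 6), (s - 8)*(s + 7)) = s - 8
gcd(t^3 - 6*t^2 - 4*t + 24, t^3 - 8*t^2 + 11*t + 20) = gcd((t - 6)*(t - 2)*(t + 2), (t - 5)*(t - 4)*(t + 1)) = 1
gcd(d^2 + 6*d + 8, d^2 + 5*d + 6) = d + 2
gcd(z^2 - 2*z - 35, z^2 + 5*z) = z + 5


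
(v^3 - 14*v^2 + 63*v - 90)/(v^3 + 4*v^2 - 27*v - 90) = (v^2 - 9*v + 18)/(v^2 + 9*v + 18)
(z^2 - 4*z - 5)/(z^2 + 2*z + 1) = (z - 5)/(z + 1)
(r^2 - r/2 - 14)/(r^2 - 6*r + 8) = (r + 7/2)/(r - 2)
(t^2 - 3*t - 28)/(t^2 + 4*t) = (t - 7)/t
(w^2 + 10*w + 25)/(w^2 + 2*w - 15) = (w + 5)/(w - 3)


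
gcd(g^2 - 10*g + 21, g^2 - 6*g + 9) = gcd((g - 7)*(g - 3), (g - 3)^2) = g - 3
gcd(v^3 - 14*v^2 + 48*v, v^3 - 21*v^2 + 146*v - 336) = v^2 - 14*v + 48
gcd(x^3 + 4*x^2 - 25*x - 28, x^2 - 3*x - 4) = x^2 - 3*x - 4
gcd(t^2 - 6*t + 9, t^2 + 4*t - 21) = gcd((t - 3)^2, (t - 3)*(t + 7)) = t - 3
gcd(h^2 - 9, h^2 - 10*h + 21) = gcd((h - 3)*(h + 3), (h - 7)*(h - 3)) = h - 3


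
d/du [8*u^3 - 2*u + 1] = 24*u^2 - 2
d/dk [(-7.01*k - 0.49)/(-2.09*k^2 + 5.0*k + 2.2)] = (14.6509*k^2 - 35.05*k - (4.18*k - 5.0)*(7.01*k + 0.49) - 15.422)/(-2.09*k^2 + 5.0*k + 2.2)^2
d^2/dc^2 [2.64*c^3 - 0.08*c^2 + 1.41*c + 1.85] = 15.84*c - 0.16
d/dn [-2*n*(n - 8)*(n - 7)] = -6*n^2 + 60*n - 112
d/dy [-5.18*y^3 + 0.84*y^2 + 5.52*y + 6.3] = -15.54*y^2 + 1.68*y + 5.52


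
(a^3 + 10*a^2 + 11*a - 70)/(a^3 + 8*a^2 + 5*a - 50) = (a + 7)/(a + 5)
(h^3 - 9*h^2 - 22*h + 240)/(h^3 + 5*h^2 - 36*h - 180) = (h - 8)/(h + 6)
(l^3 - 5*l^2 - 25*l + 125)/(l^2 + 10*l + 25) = (l^2 - 10*l + 25)/(l + 5)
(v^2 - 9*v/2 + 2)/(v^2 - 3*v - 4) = (v - 1/2)/(v + 1)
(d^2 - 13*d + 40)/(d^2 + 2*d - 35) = (d - 8)/(d + 7)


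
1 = 1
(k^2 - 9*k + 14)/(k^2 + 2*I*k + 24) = (k^2 - 9*k + 14)/(k^2 + 2*I*k + 24)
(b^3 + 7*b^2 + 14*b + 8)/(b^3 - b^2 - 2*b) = (b^2 + 6*b + 8)/(b*(b - 2))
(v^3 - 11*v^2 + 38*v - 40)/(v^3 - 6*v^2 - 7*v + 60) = (v - 2)/(v + 3)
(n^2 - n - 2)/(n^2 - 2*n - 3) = (n - 2)/(n - 3)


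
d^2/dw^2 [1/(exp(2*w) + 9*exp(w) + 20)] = (2*(2*exp(w) + 9)^2*exp(w) - (4*exp(w) + 9)*(exp(2*w) + 9*exp(w) + 20))*exp(w)/(exp(2*w) + 9*exp(w) + 20)^3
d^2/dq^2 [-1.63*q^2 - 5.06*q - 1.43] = -3.26000000000000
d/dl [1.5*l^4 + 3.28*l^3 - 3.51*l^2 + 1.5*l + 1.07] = 6.0*l^3 + 9.84*l^2 - 7.02*l + 1.5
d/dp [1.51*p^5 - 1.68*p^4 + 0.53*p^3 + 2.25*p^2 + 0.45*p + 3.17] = 7.55*p^4 - 6.72*p^3 + 1.59*p^2 + 4.5*p + 0.45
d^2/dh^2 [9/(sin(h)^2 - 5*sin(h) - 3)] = 9*(4*sin(h)^4 - 15*sin(h)^3 + 31*sin(h)^2 + 15*sin(h) - 56)/(5*sin(h) + cos(h)^2 + 2)^3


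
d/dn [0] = 0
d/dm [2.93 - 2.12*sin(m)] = -2.12*cos(m)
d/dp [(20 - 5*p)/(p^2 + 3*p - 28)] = 5/(p^2 + 14*p + 49)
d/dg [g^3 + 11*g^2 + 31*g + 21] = 3*g^2 + 22*g + 31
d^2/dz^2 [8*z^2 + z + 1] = 16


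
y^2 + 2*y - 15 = (y - 3)*(y + 5)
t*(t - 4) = t^2 - 4*t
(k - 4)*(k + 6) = k^2 + 2*k - 24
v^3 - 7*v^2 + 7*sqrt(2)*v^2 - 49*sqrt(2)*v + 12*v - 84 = (v - 7)*(v + sqrt(2))*(v + 6*sqrt(2))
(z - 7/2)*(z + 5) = z^2 + 3*z/2 - 35/2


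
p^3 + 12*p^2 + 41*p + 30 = (p + 1)*(p + 5)*(p + 6)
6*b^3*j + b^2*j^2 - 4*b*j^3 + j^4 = j*(-3*b + j)*(-2*b + j)*(b + j)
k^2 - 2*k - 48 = (k - 8)*(k + 6)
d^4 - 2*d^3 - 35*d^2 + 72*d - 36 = (d - 6)*(d - 1)^2*(d + 6)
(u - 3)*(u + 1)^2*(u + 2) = u^4 + u^3 - 7*u^2 - 13*u - 6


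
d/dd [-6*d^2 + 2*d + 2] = 2 - 12*d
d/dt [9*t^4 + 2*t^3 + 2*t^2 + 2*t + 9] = 36*t^3 + 6*t^2 + 4*t + 2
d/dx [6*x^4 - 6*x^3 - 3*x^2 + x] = 24*x^3 - 18*x^2 - 6*x + 1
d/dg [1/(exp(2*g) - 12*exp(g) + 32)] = 2*(6 - exp(g))*exp(g)/(exp(2*g) - 12*exp(g) + 32)^2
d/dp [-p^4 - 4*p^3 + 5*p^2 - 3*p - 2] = -4*p^3 - 12*p^2 + 10*p - 3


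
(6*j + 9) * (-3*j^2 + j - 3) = -18*j^3 - 21*j^2 - 9*j - 27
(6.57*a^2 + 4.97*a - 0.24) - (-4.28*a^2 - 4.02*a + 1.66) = 10.85*a^2 + 8.99*a - 1.9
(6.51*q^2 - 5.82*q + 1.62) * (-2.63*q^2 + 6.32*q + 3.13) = -17.1213*q^4 + 56.4498*q^3 - 20.6667*q^2 - 7.9782*q + 5.0706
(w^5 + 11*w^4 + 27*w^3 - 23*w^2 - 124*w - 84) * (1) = w^5 + 11*w^4 + 27*w^3 - 23*w^2 - 124*w - 84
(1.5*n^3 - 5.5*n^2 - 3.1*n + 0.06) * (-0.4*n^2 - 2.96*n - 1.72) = -0.6*n^5 - 2.24*n^4 + 14.94*n^3 + 18.612*n^2 + 5.1544*n - 0.1032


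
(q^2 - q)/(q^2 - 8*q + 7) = q/(q - 7)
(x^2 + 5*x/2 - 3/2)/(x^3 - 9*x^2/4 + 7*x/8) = 4*(x + 3)/(x*(4*x - 7))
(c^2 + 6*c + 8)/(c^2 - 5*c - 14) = (c + 4)/(c - 7)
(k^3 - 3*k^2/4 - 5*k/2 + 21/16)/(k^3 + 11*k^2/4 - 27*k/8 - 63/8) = (k - 1/2)/(k + 3)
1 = 1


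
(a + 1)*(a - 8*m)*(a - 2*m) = a^3 - 10*a^2*m + a^2 + 16*a*m^2 - 10*a*m + 16*m^2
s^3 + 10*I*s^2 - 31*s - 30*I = (s + 2*I)*(s + 3*I)*(s + 5*I)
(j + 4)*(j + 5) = j^2 + 9*j + 20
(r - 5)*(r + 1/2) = r^2 - 9*r/2 - 5/2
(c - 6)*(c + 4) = c^2 - 2*c - 24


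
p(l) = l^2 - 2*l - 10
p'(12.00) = 22.00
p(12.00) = 110.00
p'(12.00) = 22.00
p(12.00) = 110.00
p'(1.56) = 1.12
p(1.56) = -10.69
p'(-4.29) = -10.58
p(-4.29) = 16.98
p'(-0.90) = -3.80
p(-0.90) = -7.39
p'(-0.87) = -3.74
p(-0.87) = -7.50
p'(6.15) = 10.30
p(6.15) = 15.52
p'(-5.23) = -12.46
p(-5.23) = 27.81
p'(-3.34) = -8.68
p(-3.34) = 7.84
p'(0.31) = -1.38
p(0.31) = -10.52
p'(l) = 2*l - 2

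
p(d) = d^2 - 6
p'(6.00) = 12.00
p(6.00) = 30.00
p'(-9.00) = -18.00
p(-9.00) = 75.00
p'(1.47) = 2.94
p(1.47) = -3.84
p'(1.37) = 2.74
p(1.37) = -4.12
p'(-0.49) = -0.98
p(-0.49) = -5.76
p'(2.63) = 5.26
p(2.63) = 0.92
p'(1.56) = 3.12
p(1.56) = -3.57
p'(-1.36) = -2.72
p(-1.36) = -4.15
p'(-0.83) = -1.66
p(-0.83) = -5.31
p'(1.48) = 2.96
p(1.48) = -3.81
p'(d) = 2*d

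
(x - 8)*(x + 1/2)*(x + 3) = x^3 - 9*x^2/2 - 53*x/2 - 12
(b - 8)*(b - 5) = b^2 - 13*b + 40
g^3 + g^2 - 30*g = g*(g - 5)*(g + 6)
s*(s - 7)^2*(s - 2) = s^4 - 16*s^3 + 77*s^2 - 98*s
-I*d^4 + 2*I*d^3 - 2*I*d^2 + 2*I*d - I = (d - 1)*(d - I)*(d + I)*(-I*d + I)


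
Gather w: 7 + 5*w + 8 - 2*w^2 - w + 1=-2*w^2 + 4*w + 16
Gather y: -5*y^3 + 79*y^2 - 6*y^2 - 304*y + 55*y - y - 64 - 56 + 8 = -5*y^3 + 73*y^2 - 250*y - 112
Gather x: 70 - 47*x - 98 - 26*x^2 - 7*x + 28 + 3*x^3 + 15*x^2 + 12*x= 3*x^3 - 11*x^2 - 42*x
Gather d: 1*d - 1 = d - 1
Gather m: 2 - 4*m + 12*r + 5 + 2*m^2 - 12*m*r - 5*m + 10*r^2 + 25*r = 2*m^2 + m*(-12*r - 9) + 10*r^2 + 37*r + 7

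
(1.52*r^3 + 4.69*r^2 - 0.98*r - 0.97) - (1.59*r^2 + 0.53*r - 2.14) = 1.52*r^3 + 3.1*r^2 - 1.51*r + 1.17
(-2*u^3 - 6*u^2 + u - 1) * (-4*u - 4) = 8*u^4 + 32*u^3 + 20*u^2 + 4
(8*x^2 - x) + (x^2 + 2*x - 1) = 9*x^2 + x - 1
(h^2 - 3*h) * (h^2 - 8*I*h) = h^4 - 3*h^3 - 8*I*h^3 + 24*I*h^2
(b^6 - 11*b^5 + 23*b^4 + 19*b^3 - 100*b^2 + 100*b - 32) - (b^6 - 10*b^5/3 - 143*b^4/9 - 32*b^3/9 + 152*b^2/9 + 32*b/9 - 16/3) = -23*b^5/3 + 350*b^4/9 + 203*b^3/9 - 1052*b^2/9 + 868*b/9 - 80/3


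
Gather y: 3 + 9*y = 9*y + 3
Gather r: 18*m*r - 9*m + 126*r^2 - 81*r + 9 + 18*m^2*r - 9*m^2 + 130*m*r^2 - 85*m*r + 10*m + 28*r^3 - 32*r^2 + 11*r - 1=-9*m^2 + m + 28*r^3 + r^2*(130*m + 94) + r*(18*m^2 - 67*m - 70) + 8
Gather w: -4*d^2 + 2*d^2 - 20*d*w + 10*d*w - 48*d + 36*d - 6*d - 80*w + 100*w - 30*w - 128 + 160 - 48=-2*d^2 - 18*d + w*(-10*d - 10) - 16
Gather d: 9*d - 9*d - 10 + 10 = 0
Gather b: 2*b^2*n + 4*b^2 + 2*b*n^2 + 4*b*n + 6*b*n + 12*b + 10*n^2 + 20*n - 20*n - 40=b^2*(2*n + 4) + b*(2*n^2 + 10*n + 12) + 10*n^2 - 40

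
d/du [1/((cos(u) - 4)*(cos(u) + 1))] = (2*cos(u) - 3)*sin(u)/((cos(u) - 4)^2*(cos(u) + 1)^2)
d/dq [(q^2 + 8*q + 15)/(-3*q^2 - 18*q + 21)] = 2*(q^2 + 22*q + 73)/(3*(q^4 + 12*q^3 + 22*q^2 - 84*q + 49))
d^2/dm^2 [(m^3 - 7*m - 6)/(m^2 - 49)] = 12*(7*m^3 - 3*m^2 + 1029*m - 49)/(m^6 - 147*m^4 + 7203*m^2 - 117649)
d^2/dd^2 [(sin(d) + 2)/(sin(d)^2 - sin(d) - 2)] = (sin(d)^5 + 9*sin(d)^4 + 4*sin(d)^3 + 4*sin(d)^2 - 8)/(sin(d) + cos(d)^2 + 1)^3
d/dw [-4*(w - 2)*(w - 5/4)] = 13 - 8*w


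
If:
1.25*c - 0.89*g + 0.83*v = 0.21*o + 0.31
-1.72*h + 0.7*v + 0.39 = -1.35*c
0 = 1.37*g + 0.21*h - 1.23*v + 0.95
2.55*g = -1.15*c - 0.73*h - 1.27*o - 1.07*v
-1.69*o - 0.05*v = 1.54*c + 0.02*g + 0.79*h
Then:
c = -0.27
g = -0.24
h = 0.24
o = 0.12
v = 0.55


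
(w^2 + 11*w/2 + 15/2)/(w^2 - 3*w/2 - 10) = (w + 3)/(w - 4)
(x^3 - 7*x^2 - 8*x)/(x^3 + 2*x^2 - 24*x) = (x^2 - 7*x - 8)/(x^2 + 2*x - 24)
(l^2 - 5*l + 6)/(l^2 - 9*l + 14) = (l - 3)/(l - 7)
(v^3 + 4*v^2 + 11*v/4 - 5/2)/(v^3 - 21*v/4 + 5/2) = (v + 2)/(v - 2)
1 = 1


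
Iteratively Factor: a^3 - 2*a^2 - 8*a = (a + 2)*(a^2 - 4*a) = (a - 4)*(a + 2)*(a)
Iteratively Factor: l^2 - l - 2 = (l + 1)*(l - 2)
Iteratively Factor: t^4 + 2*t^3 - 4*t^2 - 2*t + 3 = (t - 1)*(t^3 + 3*t^2 - t - 3) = (t - 1)^2*(t^2 + 4*t + 3) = (t - 1)^2*(t + 3)*(t + 1)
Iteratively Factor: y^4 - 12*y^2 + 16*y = (y + 4)*(y^3 - 4*y^2 + 4*y) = y*(y + 4)*(y^2 - 4*y + 4) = y*(y - 2)*(y + 4)*(y - 2)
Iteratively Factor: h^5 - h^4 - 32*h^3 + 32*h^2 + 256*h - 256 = (h - 1)*(h^4 - 32*h^2 + 256) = (h - 4)*(h - 1)*(h^3 + 4*h^2 - 16*h - 64) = (h - 4)^2*(h - 1)*(h^2 + 8*h + 16) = (h - 4)^2*(h - 1)*(h + 4)*(h + 4)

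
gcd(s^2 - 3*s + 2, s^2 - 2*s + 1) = s - 1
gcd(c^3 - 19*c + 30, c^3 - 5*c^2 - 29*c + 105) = c^2 + 2*c - 15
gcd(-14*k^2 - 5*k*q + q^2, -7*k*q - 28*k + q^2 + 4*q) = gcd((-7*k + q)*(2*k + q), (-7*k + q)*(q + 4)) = -7*k + q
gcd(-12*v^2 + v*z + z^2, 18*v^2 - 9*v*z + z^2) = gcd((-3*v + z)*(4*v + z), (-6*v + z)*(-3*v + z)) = -3*v + z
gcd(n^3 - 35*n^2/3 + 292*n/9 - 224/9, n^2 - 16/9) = n - 4/3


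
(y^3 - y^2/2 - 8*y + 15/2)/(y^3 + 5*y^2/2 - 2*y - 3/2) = (2*y - 5)/(2*y + 1)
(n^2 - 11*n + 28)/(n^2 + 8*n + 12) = (n^2 - 11*n + 28)/(n^2 + 8*n + 12)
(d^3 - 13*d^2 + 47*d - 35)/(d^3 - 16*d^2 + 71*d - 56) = (d - 5)/(d - 8)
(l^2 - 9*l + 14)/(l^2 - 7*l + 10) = (l - 7)/(l - 5)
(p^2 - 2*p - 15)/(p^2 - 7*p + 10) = (p + 3)/(p - 2)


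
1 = 1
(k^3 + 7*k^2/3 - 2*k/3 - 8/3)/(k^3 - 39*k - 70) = (3*k^2 + k - 4)/(3*(k^2 - 2*k - 35))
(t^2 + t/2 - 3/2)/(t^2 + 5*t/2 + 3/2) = (t - 1)/(t + 1)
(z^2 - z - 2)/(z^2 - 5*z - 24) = (-z^2 + z + 2)/(-z^2 + 5*z + 24)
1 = 1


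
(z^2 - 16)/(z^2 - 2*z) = (z^2 - 16)/(z*(z - 2))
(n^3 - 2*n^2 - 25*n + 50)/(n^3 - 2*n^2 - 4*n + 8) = (n^2 - 25)/(n^2 - 4)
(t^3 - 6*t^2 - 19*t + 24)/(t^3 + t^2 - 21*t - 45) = (t^2 - 9*t + 8)/(t^2 - 2*t - 15)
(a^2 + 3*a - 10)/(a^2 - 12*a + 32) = (a^2 + 3*a - 10)/(a^2 - 12*a + 32)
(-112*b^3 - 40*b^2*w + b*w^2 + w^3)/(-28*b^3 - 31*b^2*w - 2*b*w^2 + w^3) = (4*b + w)/(b + w)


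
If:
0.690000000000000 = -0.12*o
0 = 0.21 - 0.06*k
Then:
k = 3.50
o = -5.75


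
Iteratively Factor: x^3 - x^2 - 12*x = (x)*(x^2 - x - 12) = x*(x - 4)*(x + 3)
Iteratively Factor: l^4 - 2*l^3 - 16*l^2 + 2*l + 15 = (l - 5)*(l^3 + 3*l^2 - l - 3) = (l - 5)*(l - 1)*(l^2 + 4*l + 3) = (l - 5)*(l - 1)*(l + 3)*(l + 1)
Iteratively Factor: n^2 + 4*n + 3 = (n + 1)*(n + 3)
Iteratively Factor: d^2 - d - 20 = (d - 5)*(d + 4)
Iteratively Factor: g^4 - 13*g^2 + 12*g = (g + 4)*(g^3 - 4*g^2 + 3*g) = (g - 1)*(g + 4)*(g^2 - 3*g) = (g - 3)*(g - 1)*(g + 4)*(g)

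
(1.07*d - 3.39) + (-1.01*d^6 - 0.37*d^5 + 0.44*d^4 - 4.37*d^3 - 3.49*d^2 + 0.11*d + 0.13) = -1.01*d^6 - 0.37*d^5 + 0.44*d^4 - 4.37*d^3 - 3.49*d^2 + 1.18*d - 3.26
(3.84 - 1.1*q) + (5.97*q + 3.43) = 4.87*q + 7.27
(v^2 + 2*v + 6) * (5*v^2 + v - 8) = 5*v^4 + 11*v^3 + 24*v^2 - 10*v - 48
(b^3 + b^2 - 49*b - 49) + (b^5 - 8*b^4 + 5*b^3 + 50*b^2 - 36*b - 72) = b^5 - 8*b^4 + 6*b^3 + 51*b^2 - 85*b - 121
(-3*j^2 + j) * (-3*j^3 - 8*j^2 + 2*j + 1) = 9*j^5 + 21*j^4 - 14*j^3 - j^2 + j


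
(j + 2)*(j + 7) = j^2 + 9*j + 14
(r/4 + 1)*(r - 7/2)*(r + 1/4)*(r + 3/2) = r^4/4 + 9*r^3/16 - 51*r^2/16 - 389*r/64 - 21/16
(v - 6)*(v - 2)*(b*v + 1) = b*v^3 - 8*b*v^2 + 12*b*v + v^2 - 8*v + 12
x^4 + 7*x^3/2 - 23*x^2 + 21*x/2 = x*(x - 3)*(x - 1/2)*(x + 7)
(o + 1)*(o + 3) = o^2 + 4*o + 3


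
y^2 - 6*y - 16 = (y - 8)*(y + 2)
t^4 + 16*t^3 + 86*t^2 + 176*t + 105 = (t + 1)*(t + 3)*(t + 5)*(t + 7)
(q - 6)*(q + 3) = q^2 - 3*q - 18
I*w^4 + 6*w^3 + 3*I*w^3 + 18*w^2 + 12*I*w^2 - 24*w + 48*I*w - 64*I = (w + 4)*(w - 8*I)*(w + 2*I)*(I*w - I)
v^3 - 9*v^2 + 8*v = v*(v - 8)*(v - 1)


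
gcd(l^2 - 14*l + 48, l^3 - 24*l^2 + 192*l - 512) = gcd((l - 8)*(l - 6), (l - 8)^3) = l - 8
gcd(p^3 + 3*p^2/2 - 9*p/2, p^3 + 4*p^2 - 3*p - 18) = p + 3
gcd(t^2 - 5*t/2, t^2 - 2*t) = t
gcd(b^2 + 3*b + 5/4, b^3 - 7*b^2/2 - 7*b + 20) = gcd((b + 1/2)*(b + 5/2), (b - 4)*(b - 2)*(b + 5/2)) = b + 5/2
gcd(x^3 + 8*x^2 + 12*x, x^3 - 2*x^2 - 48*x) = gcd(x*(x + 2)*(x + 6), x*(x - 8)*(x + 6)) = x^2 + 6*x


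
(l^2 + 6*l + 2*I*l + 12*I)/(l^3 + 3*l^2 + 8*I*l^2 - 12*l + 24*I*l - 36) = (l + 6)/(l^2 + l*(3 + 6*I) + 18*I)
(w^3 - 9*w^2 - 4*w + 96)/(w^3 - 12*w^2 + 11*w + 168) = (w - 4)/(w - 7)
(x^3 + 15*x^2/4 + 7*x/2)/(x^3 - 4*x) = (x + 7/4)/(x - 2)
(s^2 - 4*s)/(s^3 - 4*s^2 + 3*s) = (s - 4)/(s^2 - 4*s + 3)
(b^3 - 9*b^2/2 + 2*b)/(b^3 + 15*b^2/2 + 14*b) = (2*b^2 - 9*b + 4)/(2*b^2 + 15*b + 28)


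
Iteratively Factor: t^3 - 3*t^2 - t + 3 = (t - 3)*(t^2 - 1) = (t - 3)*(t + 1)*(t - 1)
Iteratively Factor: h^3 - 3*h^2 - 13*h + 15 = (h - 1)*(h^2 - 2*h - 15) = (h - 5)*(h - 1)*(h + 3)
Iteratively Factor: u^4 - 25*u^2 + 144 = (u - 3)*(u^3 + 3*u^2 - 16*u - 48) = (u - 3)*(u + 4)*(u^2 - u - 12) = (u - 4)*(u - 3)*(u + 4)*(u + 3)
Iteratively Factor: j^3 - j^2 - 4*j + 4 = (j - 2)*(j^2 + j - 2) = (j - 2)*(j - 1)*(j + 2)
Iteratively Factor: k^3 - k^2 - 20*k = (k)*(k^2 - k - 20) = k*(k + 4)*(k - 5)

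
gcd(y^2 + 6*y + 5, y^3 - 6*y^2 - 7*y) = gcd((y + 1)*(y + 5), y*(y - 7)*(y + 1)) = y + 1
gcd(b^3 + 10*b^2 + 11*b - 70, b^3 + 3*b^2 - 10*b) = b^2 + 3*b - 10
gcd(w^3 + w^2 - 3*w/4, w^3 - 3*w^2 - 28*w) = w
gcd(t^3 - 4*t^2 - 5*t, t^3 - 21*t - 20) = t^2 - 4*t - 5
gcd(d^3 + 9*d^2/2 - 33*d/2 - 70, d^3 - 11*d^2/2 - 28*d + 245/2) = d + 5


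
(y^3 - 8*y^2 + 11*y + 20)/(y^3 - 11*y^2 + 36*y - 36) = (y^3 - 8*y^2 + 11*y + 20)/(y^3 - 11*y^2 + 36*y - 36)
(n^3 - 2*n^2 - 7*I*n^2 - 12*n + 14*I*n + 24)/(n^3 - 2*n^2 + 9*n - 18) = (n - 4*I)/(n + 3*I)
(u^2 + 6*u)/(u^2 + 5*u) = (u + 6)/(u + 5)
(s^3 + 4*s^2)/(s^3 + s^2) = (s + 4)/(s + 1)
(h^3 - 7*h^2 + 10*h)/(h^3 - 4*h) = (h - 5)/(h + 2)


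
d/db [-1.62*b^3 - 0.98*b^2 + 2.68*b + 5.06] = -4.86*b^2 - 1.96*b + 2.68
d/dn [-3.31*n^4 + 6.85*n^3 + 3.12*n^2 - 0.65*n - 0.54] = -13.24*n^3 + 20.55*n^2 + 6.24*n - 0.65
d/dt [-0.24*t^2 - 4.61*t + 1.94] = -0.48*t - 4.61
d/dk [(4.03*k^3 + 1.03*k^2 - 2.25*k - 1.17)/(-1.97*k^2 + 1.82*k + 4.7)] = (-7.9391*k^4 + 14.6692*k^3 + 54.2651*k^2 + 5.0722*k - 8.4456)/(3.8809*k^4 - 7.1708*k^3 - 15.2056*k^2 + 17.108*k + 22.09)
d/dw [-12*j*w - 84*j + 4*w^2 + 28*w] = -12*j + 8*w + 28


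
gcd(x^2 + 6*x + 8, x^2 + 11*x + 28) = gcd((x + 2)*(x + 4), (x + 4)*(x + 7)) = x + 4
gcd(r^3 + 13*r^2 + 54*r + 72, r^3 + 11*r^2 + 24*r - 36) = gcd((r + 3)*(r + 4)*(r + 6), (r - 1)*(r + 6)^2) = r + 6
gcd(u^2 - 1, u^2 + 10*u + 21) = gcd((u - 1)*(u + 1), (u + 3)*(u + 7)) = 1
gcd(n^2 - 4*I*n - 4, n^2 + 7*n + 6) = 1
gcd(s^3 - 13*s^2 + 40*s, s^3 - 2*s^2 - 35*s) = s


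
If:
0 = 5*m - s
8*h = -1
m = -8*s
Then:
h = -1/8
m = 0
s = 0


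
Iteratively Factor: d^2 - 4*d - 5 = (d - 5)*(d + 1)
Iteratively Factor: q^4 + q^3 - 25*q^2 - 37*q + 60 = (q + 3)*(q^3 - 2*q^2 - 19*q + 20) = (q - 5)*(q + 3)*(q^2 + 3*q - 4) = (q - 5)*(q + 3)*(q + 4)*(q - 1)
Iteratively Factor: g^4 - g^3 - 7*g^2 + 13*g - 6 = (g + 3)*(g^3 - 4*g^2 + 5*g - 2) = (g - 1)*(g + 3)*(g^2 - 3*g + 2) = (g - 1)^2*(g + 3)*(g - 2)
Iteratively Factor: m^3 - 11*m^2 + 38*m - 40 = (m - 5)*(m^2 - 6*m + 8) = (m - 5)*(m - 4)*(m - 2)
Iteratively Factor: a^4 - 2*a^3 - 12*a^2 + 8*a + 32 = (a + 2)*(a^3 - 4*a^2 - 4*a + 16) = (a - 2)*(a + 2)*(a^2 - 2*a - 8) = (a - 4)*(a - 2)*(a + 2)*(a + 2)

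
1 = 1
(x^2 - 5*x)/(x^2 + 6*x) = (x - 5)/(x + 6)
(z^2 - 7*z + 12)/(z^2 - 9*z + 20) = (z - 3)/(z - 5)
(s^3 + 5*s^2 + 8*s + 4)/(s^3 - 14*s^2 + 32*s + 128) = (s^2 + 3*s + 2)/(s^2 - 16*s + 64)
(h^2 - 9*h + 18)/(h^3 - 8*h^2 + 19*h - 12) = (h - 6)/(h^2 - 5*h + 4)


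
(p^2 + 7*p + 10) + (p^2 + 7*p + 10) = 2*p^2 + 14*p + 20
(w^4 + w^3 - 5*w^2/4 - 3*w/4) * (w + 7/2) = w^5 + 9*w^4/2 + 9*w^3/4 - 41*w^2/8 - 21*w/8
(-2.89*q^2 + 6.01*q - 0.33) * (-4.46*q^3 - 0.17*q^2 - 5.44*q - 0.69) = 12.8894*q^5 - 26.3133*q^4 + 16.1717*q^3 - 30.6442*q^2 - 2.3517*q + 0.2277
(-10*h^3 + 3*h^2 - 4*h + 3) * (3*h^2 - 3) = -30*h^5 + 9*h^4 + 18*h^3 + 12*h - 9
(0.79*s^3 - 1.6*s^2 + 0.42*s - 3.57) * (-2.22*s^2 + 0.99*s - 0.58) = -1.7538*s^5 + 4.3341*s^4 - 2.9746*s^3 + 9.2692*s^2 - 3.7779*s + 2.0706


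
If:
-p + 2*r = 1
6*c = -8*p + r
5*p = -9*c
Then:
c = -1/15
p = 3/25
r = 14/25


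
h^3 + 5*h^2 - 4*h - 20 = (h - 2)*(h + 2)*(h + 5)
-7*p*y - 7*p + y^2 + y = (-7*p + y)*(y + 1)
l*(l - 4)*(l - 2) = l^3 - 6*l^2 + 8*l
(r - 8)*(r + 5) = r^2 - 3*r - 40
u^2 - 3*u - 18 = (u - 6)*(u + 3)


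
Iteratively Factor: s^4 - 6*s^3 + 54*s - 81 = (s - 3)*(s^3 - 3*s^2 - 9*s + 27) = (s - 3)^2*(s^2 - 9) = (s - 3)^2*(s + 3)*(s - 3)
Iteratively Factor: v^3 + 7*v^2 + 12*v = (v + 3)*(v^2 + 4*v) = v*(v + 3)*(v + 4)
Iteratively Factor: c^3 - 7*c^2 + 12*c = (c - 3)*(c^2 - 4*c) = c*(c - 3)*(c - 4)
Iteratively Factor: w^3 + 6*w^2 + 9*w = (w + 3)*(w^2 + 3*w) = w*(w + 3)*(w + 3)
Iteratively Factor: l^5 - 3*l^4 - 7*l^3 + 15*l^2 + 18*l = (l - 3)*(l^4 - 7*l^2 - 6*l) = (l - 3)*(l + 2)*(l^3 - 2*l^2 - 3*l) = (l - 3)*(l + 1)*(l + 2)*(l^2 - 3*l) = l*(l - 3)*(l + 1)*(l + 2)*(l - 3)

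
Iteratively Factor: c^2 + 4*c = (c + 4)*(c)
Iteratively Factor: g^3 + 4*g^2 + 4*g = (g)*(g^2 + 4*g + 4) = g*(g + 2)*(g + 2)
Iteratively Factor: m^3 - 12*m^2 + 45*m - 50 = (m - 5)*(m^2 - 7*m + 10) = (m - 5)^2*(m - 2)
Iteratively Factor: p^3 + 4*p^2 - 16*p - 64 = (p - 4)*(p^2 + 8*p + 16) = (p - 4)*(p + 4)*(p + 4)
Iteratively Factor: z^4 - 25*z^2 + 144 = (z - 3)*(z^3 + 3*z^2 - 16*z - 48) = (z - 4)*(z - 3)*(z^2 + 7*z + 12) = (z - 4)*(z - 3)*(z + 3)*(z + 4)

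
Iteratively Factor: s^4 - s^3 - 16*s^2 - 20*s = (s)*(s^3 - s^2 - 16*s - 20) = s*(s + 2)*(s^2 - 3*s - 10) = s*(s - 5)*(s + 2)*(s + 2)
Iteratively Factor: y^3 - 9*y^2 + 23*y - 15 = (y - 3)*(y^2 - 6*y + 5) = (y - 3)*(y - 1)*(y - 5)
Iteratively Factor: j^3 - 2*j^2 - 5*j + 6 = (j + 2)*(j^2 - 4*j + 3) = (j - 3)*(j + 2)*(j - 1)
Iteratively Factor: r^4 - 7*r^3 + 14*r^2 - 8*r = (r - 2)*(r^3 - 5*r^2 + 4*r) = (r - 4)*(r - 2)*(r^2 - r) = r*(r - 4)*(r - 2)*(r - 1)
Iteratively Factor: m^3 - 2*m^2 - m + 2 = (m - 1)*(m^2 - m - 2) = (m - 1)*(m + 1)*(m - 2)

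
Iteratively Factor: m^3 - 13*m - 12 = (m + 1)*(m^2 - m - 12) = (m + 1)*(m + 3)*(m - 4)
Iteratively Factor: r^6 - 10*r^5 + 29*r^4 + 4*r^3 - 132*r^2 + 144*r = (r - 3)*(r^5 - 7*r^4 + 8*r^3 + 28*r^2 - 48*r) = (r - 4)*(r - 3)*(r^4 - 3*r^3 - 4*r^2 + 12*r) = (r - 4)*(r - 3)*(r - 2)*(r^3 - r^2 - 6*r) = (r - 4)*(r - 3)^2*(r - 2)*(r^2 + 2*r) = r*(r - 4)*(r - 3)^2*(r - 2)*(r + 2)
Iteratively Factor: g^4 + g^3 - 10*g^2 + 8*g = (g + 4)*(g^3 - 3*g^2 + 2*g) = (g - 2)*(g + 4)*(g^2 - g) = g*(g - 2)*(g + 4)*(g - 1)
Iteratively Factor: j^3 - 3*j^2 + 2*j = (j - 1)*(j^2 - 2*j) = (j - 2)*(j - 1)*(j)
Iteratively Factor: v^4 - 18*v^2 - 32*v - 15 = (v + 1)*(v^3 - v^2 - 17*v - 15) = (v + 1)*(v + 3)*(v^2 - 4*v - 5) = (v - 5)*(v + 1)*(v + 3)*(v + 1)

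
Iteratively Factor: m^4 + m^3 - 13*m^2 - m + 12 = (m + 4)*(m^3 - 3*m^2 - m + 3) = (m + 1)*(m + 4)*(m^2 - 4*m + 3) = (m - 1)*(m + 1)*(m + 4)*(m - 3)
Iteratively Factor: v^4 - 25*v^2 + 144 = (v - 4)*(v^3 + 4*v^2 - 9*v - 36) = (v - 4)*(v + 3)*(v^2 + v - 12) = (v - 4)*(v - 3)*(v + 3)*(v + 4)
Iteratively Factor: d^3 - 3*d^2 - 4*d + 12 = (d - 2)*(d^2 - d - 6) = (d - 3)*(d - 2)*(d + 2)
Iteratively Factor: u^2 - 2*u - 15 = (u + 3)*(u - 5)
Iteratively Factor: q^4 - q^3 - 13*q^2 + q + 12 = (q + 3)*(q^3 - 4*q^2 - q + 4) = (q - 1)*(q + 3)*(q^2 - 3*q - 4) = (q - 4)*(q - 1)*(q + 3)*(q + 1)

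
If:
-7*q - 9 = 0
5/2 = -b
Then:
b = -5/2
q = -9/7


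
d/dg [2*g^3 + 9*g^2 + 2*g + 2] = 6*g^2 + 18*g + 2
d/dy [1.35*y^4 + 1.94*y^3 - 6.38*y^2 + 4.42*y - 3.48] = 5.4*y^3 + 5.82*y^2 - 12.76*y + 4.42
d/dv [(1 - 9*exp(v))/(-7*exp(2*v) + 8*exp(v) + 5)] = (-63*exp(2*v) + 14*exp(v) - 53)*exp(v)/(49*exp(4*v) - 112*exp(3*v) - 6*exp(2*v) + 80*exp(v) + 25)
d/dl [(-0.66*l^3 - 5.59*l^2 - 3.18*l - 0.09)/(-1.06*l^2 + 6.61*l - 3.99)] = (0.6996*l^4 - 8.7252*l^3 - 32.4205*l^2 + 44.4174*l + 13.2831)/(1.1236*l^4 - 14.0132*l^3 + 52.1509*l^2 - 52.7478*l + 15.9201)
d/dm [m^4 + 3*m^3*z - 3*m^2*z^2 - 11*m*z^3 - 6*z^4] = 4*m^3 + 9*m^2*z - 6*m*z^2 - 11*z^3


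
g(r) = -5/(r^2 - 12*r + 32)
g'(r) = -5*(12 - 2*r)/(r^2 - 12*r + 32)^2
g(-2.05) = -0.08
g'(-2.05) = -0.02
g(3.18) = -1.27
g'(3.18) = -1.81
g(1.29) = -0.27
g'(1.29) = -0.14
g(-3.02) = -0.06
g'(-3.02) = -0.02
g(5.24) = 1.46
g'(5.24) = -0.65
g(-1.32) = -0.10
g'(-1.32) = -0.03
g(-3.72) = -0.06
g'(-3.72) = -0.01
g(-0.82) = -0.12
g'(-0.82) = -0.04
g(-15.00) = -0.01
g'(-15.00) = 0.00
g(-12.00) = -0.02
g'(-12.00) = 0.00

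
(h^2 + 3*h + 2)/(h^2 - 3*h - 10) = (h + 1)/(h - 5)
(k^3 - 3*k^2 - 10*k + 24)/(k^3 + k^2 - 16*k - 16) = (k^2 + k - 6)/(k^2 + 5*k + 4)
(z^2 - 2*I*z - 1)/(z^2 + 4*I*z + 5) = (z - I)/(z + 5*I)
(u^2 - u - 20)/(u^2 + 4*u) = (u - 5)/u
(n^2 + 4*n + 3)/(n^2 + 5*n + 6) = (n + 1)/(n + 2)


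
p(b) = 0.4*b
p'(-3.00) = 0.40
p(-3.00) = -1.20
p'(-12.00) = 0.40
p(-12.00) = -4.80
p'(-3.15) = 0.40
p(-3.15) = -1.26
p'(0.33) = 0.40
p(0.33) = 0.13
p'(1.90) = 0.40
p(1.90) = 0.76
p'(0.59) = 0.40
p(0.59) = 0.24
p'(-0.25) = 0.40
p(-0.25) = -0.10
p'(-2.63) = 0.40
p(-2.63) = -1.05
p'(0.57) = 0.40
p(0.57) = 0.23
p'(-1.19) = 0.40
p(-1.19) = -0.48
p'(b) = 0.400000000000000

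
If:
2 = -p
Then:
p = -2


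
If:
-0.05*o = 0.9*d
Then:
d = -0.0555555555555556*o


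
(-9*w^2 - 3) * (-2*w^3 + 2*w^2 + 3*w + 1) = 18*w^5 - 18*w^4 - 21*w^3 - 15*w^2 - 9*w - 3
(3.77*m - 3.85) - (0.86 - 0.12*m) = 3.89*m - 4.71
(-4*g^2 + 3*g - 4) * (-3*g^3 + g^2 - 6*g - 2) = 12*g^5 - 13*g^4 + 39*g^3 - 14*g^2 + 18*g + 8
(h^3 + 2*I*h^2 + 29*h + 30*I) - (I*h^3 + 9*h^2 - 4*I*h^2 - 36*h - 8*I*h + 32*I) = h^3 - I*h^3 - 9*h^2 + 6*I*h^2 + 65*h + 8*I*h - 2*I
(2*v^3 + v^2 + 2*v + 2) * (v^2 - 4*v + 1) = 2*v^5 - 7*v^4 - 5*v^2 - 6*v + 2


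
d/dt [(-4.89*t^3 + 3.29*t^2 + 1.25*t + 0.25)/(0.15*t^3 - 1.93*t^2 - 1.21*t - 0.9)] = (8.9442*t^4 + 11.4588*t^3 + 11.5221*t^2 - 4.957*t - 0.8225)/(0.0225*t^6 - 0.579*t^5 + 3.3619*t^4 + 4.4006*t^3 + 4.9381*t^2 + 2.178*t + 0.81)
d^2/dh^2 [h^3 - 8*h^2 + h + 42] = 6*h - 16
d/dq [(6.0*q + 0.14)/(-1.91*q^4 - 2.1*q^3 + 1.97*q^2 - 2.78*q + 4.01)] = (34.38*q^4 + 26.2696*q^3 - 10.938*q^2 - 0.551600000000001*q + 24.4492)/(3.6481*q^8 + 8.022*q^7 - 3.1154*q^6 + 2.3456*q^5 + 0.238700000000001*q^4 - 27.7952*q^3 + 23.5278*q^2 - 22.2956*q + 16.0801)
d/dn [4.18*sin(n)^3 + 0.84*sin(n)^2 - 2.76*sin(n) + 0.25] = (12.54*sin(n)^2 + 1.68*sin(n) - 2.76)*cos(n)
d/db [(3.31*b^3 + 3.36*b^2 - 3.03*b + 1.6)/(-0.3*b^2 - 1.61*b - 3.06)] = (-0.993*b^4 - 10.6582*b^3 - 36.7044*b^2 - 19.6032*b + 11.8478)/(0.09*b^4 + 0.966*b^3 + 4.4281*b^2 + 9.8532*b + 9.3636)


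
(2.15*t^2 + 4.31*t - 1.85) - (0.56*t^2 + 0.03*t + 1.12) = 1.59*t^2 + 4.28*t - 2.97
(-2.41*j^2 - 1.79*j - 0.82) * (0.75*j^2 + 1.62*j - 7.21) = -1.8075*j^4 - 5.2467*j^3 + 13.8613*j^2 + 11.5775*j + 5.9122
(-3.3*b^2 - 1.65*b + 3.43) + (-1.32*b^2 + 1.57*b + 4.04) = -4.62*b^2 - 0.0799999999999998*b + 7.47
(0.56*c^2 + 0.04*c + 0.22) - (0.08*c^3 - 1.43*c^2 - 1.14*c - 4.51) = -0.08*c^3 + 1.99*c^2 + 1.18*c + 4.73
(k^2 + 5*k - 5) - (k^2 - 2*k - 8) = 7*k + 3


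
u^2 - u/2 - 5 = (u - 5/2)*(u + 2)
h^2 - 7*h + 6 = (h - 6)*(h - 1)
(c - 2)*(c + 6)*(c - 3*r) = c^3 - 3*c^2*r + 4*c^2 - 12*c*r - 12*c + 36*r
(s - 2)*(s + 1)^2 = s^3 - 3*s - 2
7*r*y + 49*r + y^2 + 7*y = (7*r + y)*(y + 7)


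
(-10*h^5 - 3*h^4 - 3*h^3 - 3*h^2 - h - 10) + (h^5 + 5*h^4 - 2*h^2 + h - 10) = -9*h^5 + 2*h^4 - 3*h^3 - 5*h^2 - 20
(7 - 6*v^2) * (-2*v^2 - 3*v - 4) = 12*v^4 + 18*v^3 + 10*v^2 - 21*v - 28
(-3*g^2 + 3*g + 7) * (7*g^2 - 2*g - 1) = -21*g^4 + 27*g^3 + 46*g^2 - 17*g - 7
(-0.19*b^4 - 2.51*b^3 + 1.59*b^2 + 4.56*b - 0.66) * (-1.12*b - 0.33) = 0.2128*b^5 + 2.8739*b^4 - 0.9525*b^3 - 5.6319*b^2 - 0.7656*b + 0.2178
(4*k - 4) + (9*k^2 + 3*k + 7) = 9*k^2 + 7*k + 3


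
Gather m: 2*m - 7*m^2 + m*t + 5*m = -7*m^2 + m*(t + 7)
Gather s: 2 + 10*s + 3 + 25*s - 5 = 35*s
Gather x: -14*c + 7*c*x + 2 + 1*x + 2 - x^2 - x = 7*c*x - 14*c - x^2 + 4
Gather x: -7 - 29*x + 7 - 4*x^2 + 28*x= -4*x^2 - x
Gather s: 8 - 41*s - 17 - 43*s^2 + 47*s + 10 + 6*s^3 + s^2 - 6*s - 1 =6*s^3 - 42*s^2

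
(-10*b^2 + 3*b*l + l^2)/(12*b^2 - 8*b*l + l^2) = (-5*b - l)/(6*b - l)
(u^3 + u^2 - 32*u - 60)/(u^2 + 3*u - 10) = (u^2 - 4*u - 12)/(u - 2)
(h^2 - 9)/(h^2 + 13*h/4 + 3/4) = 4*(h - 3)/(4*h + 1)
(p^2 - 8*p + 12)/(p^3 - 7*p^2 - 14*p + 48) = (p - 6)/(p^2 - 5*p - 24)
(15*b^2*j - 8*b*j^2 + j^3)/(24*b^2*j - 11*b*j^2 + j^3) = (5*b - j)/(8*b - j)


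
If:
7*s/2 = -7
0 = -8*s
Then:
No Solution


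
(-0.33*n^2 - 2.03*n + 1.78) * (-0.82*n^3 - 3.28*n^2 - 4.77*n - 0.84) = 0.2706*n^5 + 2.747*n^4 + 6.7729*n^3 + 4.1219*n^2 - 6.7854*n - 1.4952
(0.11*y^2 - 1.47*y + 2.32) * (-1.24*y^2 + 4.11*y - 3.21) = -0.1364*y^4 + 2.2749*y^3 - 9.2716*y^2 + 14.2539*y - 7.4472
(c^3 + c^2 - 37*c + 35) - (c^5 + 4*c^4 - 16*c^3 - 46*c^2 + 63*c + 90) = -c^5 - 4*c^4 + 17*c^3 + 47*c^2 - 100*c - 55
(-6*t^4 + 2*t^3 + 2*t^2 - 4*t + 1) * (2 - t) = 6*t^5 - 14*t^4 + 2*t^3 + 8*t^2 - 9*t + 2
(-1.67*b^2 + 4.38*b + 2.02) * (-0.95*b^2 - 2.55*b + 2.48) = 1.5865*b^4 + 0.0975000000000001*b^3 - 17.2296*b^2 + 5.7114*b + 5.0096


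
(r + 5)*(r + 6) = r^2 + 11*r + 30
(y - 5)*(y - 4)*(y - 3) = y^3 - 12*y^2 + 47*y - 60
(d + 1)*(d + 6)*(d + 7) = d^3 + 14*d^2 + 55*d + 42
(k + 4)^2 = k^2 + 8*k + 16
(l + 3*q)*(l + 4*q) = l^2 + 7*l*q + 12*q^2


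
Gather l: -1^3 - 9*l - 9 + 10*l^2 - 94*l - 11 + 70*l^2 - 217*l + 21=80*l^2 - 320*l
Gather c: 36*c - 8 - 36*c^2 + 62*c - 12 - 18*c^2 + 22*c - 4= -54*c^2 + 120*c - 24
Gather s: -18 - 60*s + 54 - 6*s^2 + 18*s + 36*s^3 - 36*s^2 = 36*s^3 - 42*s^2 - 42*s + 36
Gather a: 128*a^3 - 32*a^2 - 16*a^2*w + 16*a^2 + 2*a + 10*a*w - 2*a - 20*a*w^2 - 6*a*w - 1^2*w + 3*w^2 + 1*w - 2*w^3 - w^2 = 128*a^3 + a^2*(-16*w - 16) + a*(-20*w^2 + 4*w) - 2*w^3 + 2*w^2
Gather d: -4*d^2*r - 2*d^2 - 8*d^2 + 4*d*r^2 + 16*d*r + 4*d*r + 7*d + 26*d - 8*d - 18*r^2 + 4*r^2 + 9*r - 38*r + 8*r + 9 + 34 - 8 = d^2*(-4*r - 10) + d*(4*r^2 + 20*r + 25) - 14*r^2 - 21*r + 35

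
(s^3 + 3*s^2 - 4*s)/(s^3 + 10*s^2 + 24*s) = (s - 1)/(s + 6)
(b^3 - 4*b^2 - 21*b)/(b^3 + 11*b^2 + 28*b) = (b^2 - 4*b - 21)/(b^2 + 11*b + 28)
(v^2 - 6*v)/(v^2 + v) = (v - 6)/(v + 1)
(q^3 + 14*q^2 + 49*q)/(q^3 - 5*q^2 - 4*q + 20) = q*(q^2 + 14*q + 49)/(q^3 - 5*q^2 - 4*q + 20)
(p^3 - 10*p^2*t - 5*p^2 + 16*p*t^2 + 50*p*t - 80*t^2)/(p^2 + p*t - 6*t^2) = (p^2 - 8*p*t - 5*p + 40*t)/(p + 3*t)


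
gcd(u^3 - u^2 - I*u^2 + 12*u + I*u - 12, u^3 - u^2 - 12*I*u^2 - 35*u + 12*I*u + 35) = u - 1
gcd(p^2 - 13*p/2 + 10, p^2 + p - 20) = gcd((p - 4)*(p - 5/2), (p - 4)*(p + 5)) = p - 4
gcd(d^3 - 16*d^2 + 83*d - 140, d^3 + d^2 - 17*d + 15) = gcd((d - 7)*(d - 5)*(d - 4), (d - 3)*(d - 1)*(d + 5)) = 1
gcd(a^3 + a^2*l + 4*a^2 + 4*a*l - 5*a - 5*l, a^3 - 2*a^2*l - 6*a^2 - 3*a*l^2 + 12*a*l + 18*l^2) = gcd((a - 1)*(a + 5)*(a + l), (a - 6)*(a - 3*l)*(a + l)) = a + l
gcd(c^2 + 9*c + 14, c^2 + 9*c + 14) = c^2 + 9*c + 14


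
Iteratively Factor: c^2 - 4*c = (c)*(c - 4)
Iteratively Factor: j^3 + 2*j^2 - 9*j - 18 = (j + 3)*(j^2 - j - 6) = (j + 2)*(j + 3)*(j - 3)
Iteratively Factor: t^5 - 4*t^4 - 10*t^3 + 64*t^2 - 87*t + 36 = (t - 1)*(t^4 - 3*t^3 - 13*t^2 + 51*t - 36) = (t - 1)^2*(t^3 - 2*t^2 - 15*t + 36) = (t - 3)*(t - 1)^2*(t^2 + t - 12) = (t - 3)^2*(t - 1)^2*(t + 4)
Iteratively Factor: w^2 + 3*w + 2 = (w + 1)*(w + 2)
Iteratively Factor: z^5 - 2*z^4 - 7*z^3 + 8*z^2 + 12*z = (z - 3)*(z^4 + z^3 - 4*z^2 - 4*z) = (z - 3)*(z + 2)*(z^3 - z^2 - 2*z) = (z - 3)*(z - 2)*(z + 2)*(z^2 + z) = z*(z - 3)*(z - 2)*(z + 2)*(z + 1)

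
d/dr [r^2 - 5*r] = 2*r - 5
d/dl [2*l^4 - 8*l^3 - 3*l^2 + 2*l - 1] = 8*l^3 - 24*l^2 - 6*l + 2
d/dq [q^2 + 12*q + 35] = 2*q + 12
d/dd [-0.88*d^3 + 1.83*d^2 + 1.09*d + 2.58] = -2.64*d^2 + 3.66*d + 1.09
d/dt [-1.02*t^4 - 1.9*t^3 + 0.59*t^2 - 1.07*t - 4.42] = -4.08*t^3 - 5.7*t^2 + 1.18*t - 1.07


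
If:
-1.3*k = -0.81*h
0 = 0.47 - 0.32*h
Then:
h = 1.47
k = 0.92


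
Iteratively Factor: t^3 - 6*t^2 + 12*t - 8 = (t - 2)*(t^2 - 4*t + 4) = (t - 2)^2*(t - 2)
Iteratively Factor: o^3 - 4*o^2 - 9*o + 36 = (o + 3)*(o^2 - 7*o + 12) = (o - 4)*(o + 3)*(o - 3)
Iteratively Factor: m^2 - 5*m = (m)*(m - 5)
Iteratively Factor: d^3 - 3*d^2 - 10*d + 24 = (d + 3)*(d^2 - 6*d + 8) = (d - 4)*(d + 3)*(d - 2)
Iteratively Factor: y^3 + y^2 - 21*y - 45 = (y - 5)*(y^2 + 6*y + 9) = (y - 5)*(y + 3)*(y + 3)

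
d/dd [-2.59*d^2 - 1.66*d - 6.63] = -5.18*d - 1.66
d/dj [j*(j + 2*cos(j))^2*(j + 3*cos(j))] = (j + 2*cos(j))*(-7*j^2*sin(j) + 4*j^2 - 9*j*sin(2*j) + 13*j*cos(j) + 3*cos(2*j) + 3)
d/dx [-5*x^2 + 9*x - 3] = 9 - 10*x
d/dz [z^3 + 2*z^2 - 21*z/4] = 3*z^2 + 4*z - 21/4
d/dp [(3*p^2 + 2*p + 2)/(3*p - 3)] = (p^2 - 2*p - 4/3)/(p^2 - 2*p + 1)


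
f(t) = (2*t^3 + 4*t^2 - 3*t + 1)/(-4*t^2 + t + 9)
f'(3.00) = 0.15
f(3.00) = -3.42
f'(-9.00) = -0.50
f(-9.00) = 3.41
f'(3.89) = -0.27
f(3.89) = -3.52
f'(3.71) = -0.23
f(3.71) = -3.47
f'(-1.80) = -3.93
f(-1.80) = -1.34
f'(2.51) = 1.11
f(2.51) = -3.67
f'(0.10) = -0.24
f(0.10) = 0.08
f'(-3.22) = -0.63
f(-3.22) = 0.41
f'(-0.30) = -0.69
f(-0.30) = 0.26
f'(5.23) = -0.42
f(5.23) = -4.00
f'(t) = (8*t - 1)*(2*t^3 + 4*t^2 - 3*t + 1)/(-4*t^2 + t + 9)^2 + (6*t^2 + 8*t - 3)/(-4*t^2 + t + 9)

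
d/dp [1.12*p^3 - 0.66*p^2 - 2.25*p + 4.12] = 3.36*p^2 - 1.32*p - 2.25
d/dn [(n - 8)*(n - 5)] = 2*n - 13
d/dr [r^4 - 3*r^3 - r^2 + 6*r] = 4*r^3 - 9*r^2 - 2*r + 6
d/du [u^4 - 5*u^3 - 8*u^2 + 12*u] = 4*u^3 - 15*u^2 - 16*u + 12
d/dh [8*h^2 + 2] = 16*h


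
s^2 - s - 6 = (s - 3)*(s + 2)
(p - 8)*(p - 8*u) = p^2 - 8*p*u - 8*p + 64*u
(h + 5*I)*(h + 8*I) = h^2 + 13*I*h - 40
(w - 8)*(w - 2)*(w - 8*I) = w^3 - 10*w^2 - 8*I*w^2 + 16*w + 80*I*w - 128*I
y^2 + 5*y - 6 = (y - 1)*(y + 6)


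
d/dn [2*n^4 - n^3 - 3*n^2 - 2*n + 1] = 8*n^3 - 3*n^2 - 6*n - 2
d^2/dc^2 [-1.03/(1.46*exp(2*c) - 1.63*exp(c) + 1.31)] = (-1.03*(2.92*exp(c) - 1.63)*(5.84*exp(c) - 3.26)*exp(c) + (6.0152*exp(c) - 1.6789)*(1.46*exp(2*c) - 1.63*exp(c) + 1.31))*exp(c)/(1.46*exp(2*c) - 1.63*exp(c) + 1.31)^3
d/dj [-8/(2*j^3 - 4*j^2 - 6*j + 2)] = 4*(3*j^2 - 4*j - 3)/(j^3 - 2*j^2 - 3*j + 1)^2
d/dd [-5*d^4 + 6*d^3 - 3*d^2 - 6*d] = -20*d^3 + 18*d^2 - 6*d - 6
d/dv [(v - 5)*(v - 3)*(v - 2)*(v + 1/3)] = 4*v^3 - 29*v^2 + 166*v/3 - 59/3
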